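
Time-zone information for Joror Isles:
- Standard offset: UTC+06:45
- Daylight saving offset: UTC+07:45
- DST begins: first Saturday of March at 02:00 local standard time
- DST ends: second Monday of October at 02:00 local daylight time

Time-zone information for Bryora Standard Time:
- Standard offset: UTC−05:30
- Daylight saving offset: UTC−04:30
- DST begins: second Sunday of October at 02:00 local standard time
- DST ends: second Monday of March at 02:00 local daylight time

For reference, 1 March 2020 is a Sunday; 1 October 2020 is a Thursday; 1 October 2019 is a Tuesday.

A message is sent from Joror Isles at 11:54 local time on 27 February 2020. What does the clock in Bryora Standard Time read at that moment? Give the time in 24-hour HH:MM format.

1 March 2020 is a Sunday, so the first Saturday is March 7.
1 October 2020 is a Thursday, so the first Monday is October 5 and the second is October 12.
27 February 2020 is outside the daylight-saving period (7 March – 12 October), so Joror Isles is on standard time, UTC+06:45.
11:54 Joror Isles − 6h45m = 05:09 UTC.
1 October 2019 is a Tuesday, so the first Sunday is October 6 and the second is October 13.
1 March 2020 is a Sunday, so the first Monday is March 2 and the second is March 9.
At the standard offset (UTC−05:30), 05:09 UTC − 5h30m = 23:39 Bryora Standard Time standard time (rolling into the previous day, 26 February 2020).
The standard-time date in Bryora Standard Time, 26 February 2020, lies within the daylight-saving period (13 October 2019 – 9 March 2020), so Bryora Standard Time is on daylight time, UTC−04:30.
05:09 UTC − 4h30m = 00:39 Bryora Standard Time.

00:39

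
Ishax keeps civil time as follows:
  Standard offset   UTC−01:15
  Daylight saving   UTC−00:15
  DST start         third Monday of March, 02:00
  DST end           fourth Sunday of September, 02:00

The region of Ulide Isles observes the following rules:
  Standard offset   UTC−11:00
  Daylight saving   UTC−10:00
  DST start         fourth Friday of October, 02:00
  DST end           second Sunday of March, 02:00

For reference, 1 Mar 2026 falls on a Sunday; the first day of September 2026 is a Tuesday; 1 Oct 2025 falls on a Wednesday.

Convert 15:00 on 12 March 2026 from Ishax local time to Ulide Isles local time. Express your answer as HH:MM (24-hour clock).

1 March 2026 is a Sunday, so the first Monday is March 2 and the third is March 16.
1 September 2026 is a Tuesday, so the first Sunday is September 6 and the fourth is September 27.
12 March 2026 is outside the daylight-saving period (16 March – 27 September), so Ishax is on standard time, UTC−01:15.
15:00 Ishax + 1h15m = 16:15 UTC.
1 October 2025 is a Wednesday, so the first Friday is October 3 and the fourth is October 24.
1 March 2026 is a Sunday, so the first Sunday is March 1 and the second is March 8.
At the standard offset (UTC−11:00), 16:15 UTC − 11h = 05:15 Ulide Isles standard time.
Daylight saving runs 24 October 2025 – 8 March 2026; the standard-time date in Ulide Isles, 12 March 2026, is outside that window, so Ulide Isles is on standard time at UTC−11:00.
16:15 UTC − 11h = 05:15 Ulide Isles.

05:15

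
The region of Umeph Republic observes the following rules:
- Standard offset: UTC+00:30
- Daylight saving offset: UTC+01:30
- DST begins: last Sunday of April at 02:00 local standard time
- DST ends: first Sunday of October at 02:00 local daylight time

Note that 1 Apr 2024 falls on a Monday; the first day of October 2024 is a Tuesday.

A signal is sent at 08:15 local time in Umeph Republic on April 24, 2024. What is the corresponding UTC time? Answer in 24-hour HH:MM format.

1 April 2024 is a Monday, so Sundays fall on 7, 14, 21, 28; the last is April 28.
1 October 2024 is a Tuesday, so the first Sunday is October 6.
Daylight saving runs 28 April – 6 October; April 24, 2024 is outside that window, so Umeph Republic is on standard time at UTC+00:30.
08:15 local − 0h30m = 07:45 UTC.

07:45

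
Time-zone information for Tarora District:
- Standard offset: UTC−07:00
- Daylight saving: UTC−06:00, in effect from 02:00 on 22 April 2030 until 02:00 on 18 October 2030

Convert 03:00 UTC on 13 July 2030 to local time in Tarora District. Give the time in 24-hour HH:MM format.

At the standard offset (UTC−07:00), 03:00 UTC − 7h = 20:00 Tarora District standard time (rolling into the previous day, 12 July 2030).
The standard-time date in Tarora District, 12 July 2030, falls between 22 April and 18 October, so daylight saving is in effect and Tarora District is at UTC−06:00.
03:00 UTC − 6h = 21:00 local (rolling into the previous day, 12 July 2030).

21:00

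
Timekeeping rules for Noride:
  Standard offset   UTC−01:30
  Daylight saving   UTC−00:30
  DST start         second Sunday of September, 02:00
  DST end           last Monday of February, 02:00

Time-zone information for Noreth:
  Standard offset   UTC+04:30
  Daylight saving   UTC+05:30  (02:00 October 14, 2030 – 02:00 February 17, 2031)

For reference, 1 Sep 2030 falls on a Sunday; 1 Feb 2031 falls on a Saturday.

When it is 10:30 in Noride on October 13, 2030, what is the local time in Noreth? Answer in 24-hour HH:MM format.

15:30

1 September 2030 is a Sunday, so the first Sunday is September 1 and the second is September 8.
1 February 2031 is a Saturday, so Mondays fall on 3, 10, 17, 24; the last is February 24.
Daylight saving runs 8 September 2030 – 24 February 2031; October 13, 2030 is inside that window, so Noride is at UTC−00:30.
10:30 Noride + 0h30m = 11:00 UTC.
At the standard offset (UTC+04:30), 11:00 UTC + 4h30m = 15:30 Noreth standard time.
The standard-time date in Noreth, October 13, 2030, does not fall between 14 October 2030 and 17 February 2031, so daylight saving is not in effect and Noreth is at UTC+04:30.
11:00 UTC + 4h30m = 15:30 Noreth.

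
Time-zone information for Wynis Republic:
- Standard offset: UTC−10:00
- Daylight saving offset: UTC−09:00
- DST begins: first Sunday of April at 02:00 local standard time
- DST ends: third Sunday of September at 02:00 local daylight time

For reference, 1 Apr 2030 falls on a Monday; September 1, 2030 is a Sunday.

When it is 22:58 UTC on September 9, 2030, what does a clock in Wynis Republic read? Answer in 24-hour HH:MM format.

13:58

1 April 2030 is a Monday, so the first Sunday is April 7.
1 September 2030 is a Sunday, so the first Sunday is September 1 and the third is September 15.
At the standard offset (UTC−10:00), 22:58 UTC − 10h = 12:58 Wynis Republic standard time.
Daylight saving runs 7 April – 15 September; the standard-time date in Wynis Republic, September 9, 2030, is inside that window, so Wynis Republic is at UTC−09:00.
22:58 UTC − 9h = 13:58 local.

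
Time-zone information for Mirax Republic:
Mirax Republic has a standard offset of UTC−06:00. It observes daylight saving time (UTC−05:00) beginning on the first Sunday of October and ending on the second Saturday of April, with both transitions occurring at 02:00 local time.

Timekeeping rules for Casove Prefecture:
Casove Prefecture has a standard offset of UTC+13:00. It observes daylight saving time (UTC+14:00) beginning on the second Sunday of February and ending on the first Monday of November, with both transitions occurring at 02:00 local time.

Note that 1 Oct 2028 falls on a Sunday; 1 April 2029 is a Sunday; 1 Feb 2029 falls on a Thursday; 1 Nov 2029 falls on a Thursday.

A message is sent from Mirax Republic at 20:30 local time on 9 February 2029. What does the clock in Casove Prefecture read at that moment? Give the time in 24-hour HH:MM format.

1 October 2028 is a Sunday, so the first Sunday is October 1.
1 April 2029 is a Sunday, so the first Saturday is April 7 and the second is April 14.
9 February 2029 falls between 1 October 2028 and 14 April 2029, so daylight saving is in effect and Mirax Republic is at UTC−05:00.
20:30 Mirax Republic + 5h = 01:30 UTC (rolling into the next day, 10 February 2029).
1 February 2029 is a Thursday, so the first Sunday is February 4 and the second is February 11.
1 November 2029 is a Thursday, so the first Monday is November 5.
At the standard offset (UTC+13:00), 01:30 UTC + 13h = 14:30 Casove Prefecture standard time.
The standard-time date in Casove Prefecture, 10 February 2029, is outside the daylight-saving period (11 February – 5 November), so Casove Prefecture is on standard time, UTC+13:00.
01:30 UTC + 13h = 14:30 Casove Prefecture.

14:30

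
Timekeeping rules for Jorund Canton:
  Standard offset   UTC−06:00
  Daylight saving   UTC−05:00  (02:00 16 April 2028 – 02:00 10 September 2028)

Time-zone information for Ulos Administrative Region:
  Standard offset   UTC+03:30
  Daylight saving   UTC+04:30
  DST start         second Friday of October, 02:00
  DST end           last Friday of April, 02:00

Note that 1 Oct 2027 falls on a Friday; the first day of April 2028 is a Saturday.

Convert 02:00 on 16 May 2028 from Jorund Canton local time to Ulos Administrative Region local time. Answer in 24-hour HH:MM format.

Daylight saving runs 16 April – 10 September; 16 May 2028 is inside that window, so Jorund Canton is at UTC−05:00.
02:00 Jorund Canton + 5h = 07:00 UTC.
1 October 2027 is a Friday, so the first Friday is October 1 and the second is October 8.
1 April 2028 is a Saturday, so Fridays fall on 7, 14, 21, 28; the last is April 28.
At the standard offset (UTC+03:30), 07:00 UTC + 3h30m = 10:30 Ulos Administrative Region standard time.
The standard-time date in Ulos Administrative Region, 16 May 2028, is outside the daylight-saving period (8 October 2027 – 28 April 2028), so Ulos Administrative Region is on standard time, UTC+03:30.
07:00 UTC + 3h30m = 10:30 Ulos Administrative Region.

10:30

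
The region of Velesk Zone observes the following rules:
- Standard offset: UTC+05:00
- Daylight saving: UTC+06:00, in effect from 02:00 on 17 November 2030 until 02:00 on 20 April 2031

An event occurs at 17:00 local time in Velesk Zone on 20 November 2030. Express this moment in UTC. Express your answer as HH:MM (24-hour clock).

11:00

20 November 2030 falls between 17 November 2030 and 20 April 2031, so daylight saving is in effect and Velesk Zone is at UTC+06:00.
17:00 local − 6h = 11:00 UTC.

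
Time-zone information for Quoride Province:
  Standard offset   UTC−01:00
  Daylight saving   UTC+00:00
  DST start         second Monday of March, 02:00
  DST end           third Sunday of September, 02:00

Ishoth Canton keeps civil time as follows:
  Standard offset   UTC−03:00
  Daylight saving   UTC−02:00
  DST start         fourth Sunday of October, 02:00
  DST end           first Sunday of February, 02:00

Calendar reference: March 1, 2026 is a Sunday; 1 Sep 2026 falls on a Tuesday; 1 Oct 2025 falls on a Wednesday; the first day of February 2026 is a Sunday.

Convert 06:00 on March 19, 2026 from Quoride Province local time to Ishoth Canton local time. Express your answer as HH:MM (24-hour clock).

03:00

1 March 2026 is a Sunday, so the first Monday is March 2 and the second is March 9.
1 September 2026 is a Tuesday, so the first Sunday is September 6 and the third is September 20.
Daylight saving runs 9 March – 20 September; March 19, 2026 is inside that window, so Quoride Province is at UTC+00:00.
06:00 Quoride Province − 0h = 06:00 UTC.
1 October 2025 is a Wednesday, so the first Sunday is October 5 and the fourth is October 26.
1 February 2026 is a Sunday, so the first Sunday is February 1.
At the standard offset (UTC−03:00), 06:00 UTC − 3h = 03:00 Ishoth Canton standard time.
The standard-time date in Ishoth Canton, March 19, 2026, is outside the daylight-saving period (26 October 2025 – 1 February 2026), so Ishoth Canton is on standard time, UTC−03:00.
06:00 UTC − 3h = 03:00 Ishoth Canton.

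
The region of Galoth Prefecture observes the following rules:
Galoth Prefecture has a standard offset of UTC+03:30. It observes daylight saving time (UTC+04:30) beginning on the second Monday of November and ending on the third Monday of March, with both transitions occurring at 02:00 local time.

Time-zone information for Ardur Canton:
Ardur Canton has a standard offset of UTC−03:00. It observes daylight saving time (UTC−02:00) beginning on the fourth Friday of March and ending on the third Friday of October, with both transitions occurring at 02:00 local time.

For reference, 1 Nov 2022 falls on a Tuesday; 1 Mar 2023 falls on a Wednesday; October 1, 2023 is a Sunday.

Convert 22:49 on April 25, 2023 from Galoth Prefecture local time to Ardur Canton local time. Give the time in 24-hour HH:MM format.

1 November 2022 is a Tuesday, so the first Monday is November 7 and the second is November 14.
1 March 2023 is a Wednesday, so the first Monday is March 6 and the third is March 20.
Daylight saving runs 14 November 2022 – 20 March 2023; April 25, 2023 is outside that window, so Galoth Prefecture is on standard time at UTC+03:30.
22:49 Galoth Prefecture − 3h30m = 19:19 UTC.
1 March 2023 is a Wednesday, so the first Friday is March 3 and the fourth is March 24.
1 October 2023 is a Sunday, so the first Friday is October 6 and the third is October 20.
At the standard offset (UTC−03:00), 19:19 UTC − 3h = 16:19 Ardur Canton standard time.
Daylight saving runs 24 March – 20 October; the standard-time date in Ardur Canton, April 25, 2023, is inside that window, so Ardur Canton is at UTC−02:00.
19:19 UTC − 2h = 17:19 Ardur Canton.

17:19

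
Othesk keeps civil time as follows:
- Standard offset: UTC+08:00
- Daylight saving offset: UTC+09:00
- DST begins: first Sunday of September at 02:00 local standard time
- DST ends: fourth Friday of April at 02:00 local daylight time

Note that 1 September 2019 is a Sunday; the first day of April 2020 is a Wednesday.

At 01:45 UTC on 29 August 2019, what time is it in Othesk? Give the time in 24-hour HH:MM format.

1 September 2019 is a Sunday, so the first Sunday is September 1.
1 April 2020 is a Wednesday, so the first Friday is April 3 and the fourth is April 24.
At the standard offset (UTC+08:00), 01:45 UTC + 8h = 09:45 Othesk standard time.
The standard-time date in Othesk, 29 August 2019, is outside the daylight-saving period (1 September 2019 – 24 April 2020), so Othesk is on standard time, UTC+08:00.
01:45 UTC + 8h = 09:45 local.

09:45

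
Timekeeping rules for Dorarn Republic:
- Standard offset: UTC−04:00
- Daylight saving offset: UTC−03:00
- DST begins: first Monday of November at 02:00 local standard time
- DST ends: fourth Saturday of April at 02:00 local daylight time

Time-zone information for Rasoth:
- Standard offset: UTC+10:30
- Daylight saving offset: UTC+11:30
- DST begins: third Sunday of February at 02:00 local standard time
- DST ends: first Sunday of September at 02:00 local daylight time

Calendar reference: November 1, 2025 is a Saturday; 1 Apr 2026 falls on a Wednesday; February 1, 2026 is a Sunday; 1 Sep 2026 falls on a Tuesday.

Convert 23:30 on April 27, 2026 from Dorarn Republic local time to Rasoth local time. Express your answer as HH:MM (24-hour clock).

1 November 2025 is a Saturday, so the first Monday is November 3.
1 April 2026 is a Wednesday, so the first Saturday is April 4 and the fourth is April 25.
April 27, 2026 does not fall between 3 November 2025 and 25 April 2026, so daylight saving is not in effect and Dorarn Republic is at UTC−04:00.
23:30 Dorarn Republic + 4h = 03:30 UTC (rolling into the next day, 28 April 2026).
1 February 2026 is a Sunday, so the first Sunday is February 1 and the third is February 15.
1 September 2026 is a Tuesday, so the first Sunday is September 6.
At the standard offset (UTC+10:30), 03:30 UTC + 10h30m = 14:00 Rasoth standard time.
The standard-time date in Rasoth, April 28, 2026, falls between 15 February and 6 September, so daylight saving is in effect and Rasoth is at UTC+11:30.
03:30 UTC + 11h30m = 15:00 Rasoth.

15:00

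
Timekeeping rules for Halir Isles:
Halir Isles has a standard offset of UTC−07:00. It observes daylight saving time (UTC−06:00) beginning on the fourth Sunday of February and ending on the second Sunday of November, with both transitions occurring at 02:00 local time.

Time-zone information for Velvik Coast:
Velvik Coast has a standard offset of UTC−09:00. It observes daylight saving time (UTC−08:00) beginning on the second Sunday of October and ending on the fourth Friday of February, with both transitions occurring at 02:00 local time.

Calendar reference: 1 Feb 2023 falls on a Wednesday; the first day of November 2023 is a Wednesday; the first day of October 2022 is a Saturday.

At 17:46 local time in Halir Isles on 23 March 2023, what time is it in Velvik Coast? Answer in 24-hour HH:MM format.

1 February 2023 is a Wednesday, so the first Sunday is February 5 and the fourth is February 26.
1 November 2023 is a Wednesday, so the first Sunday is November 5 and the second is November 12.
23 March 2023 lies within the daylight-saving period (26 February – 12 November), so Halir Isles is on daylight time, UTC−06:00.
17:46 Halir Isles + 6h = 23:46 UTC.
1 October 2022 is a Saturday, so the first Sunday is October 2 and the second is October 9.
1 February 2023 is a Wednesday, so the first Friday is February 3 and the fourth is February 24.
At the standard offset (UTC−09:00), 23:46 UTC − 9h = 14:46 Velvik Coast standard time.
The standard-time date in Velvik Coast, 23 March 2023, does not fall between 9 October 2022 and 24 February 2023, so daylight saving is not in effect and Velvik Coast is at UTC−09:00.
23:46 UTC − 9h = 14:46 Velvik Coast.

14:46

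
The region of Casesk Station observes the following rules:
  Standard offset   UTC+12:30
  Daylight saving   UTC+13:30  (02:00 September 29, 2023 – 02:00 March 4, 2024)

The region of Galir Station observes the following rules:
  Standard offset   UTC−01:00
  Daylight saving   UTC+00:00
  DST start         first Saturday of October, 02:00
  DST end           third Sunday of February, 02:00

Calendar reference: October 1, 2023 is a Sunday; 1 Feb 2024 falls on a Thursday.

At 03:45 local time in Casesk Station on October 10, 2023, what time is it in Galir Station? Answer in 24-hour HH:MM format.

October 10, 2023 falls between 29 September 2023 and 4 March 2024, so daylight saving is in effect and Casesk Station is at UTC+13:30.
03:45 Casesk Station − 13h30m = 14:15 UTC (rolling into the previous day, 9 October 2023).
1 October 2023 is a Sunday, so the first Saturday is October 7.
1 February 2024 is a Thursday, so the first Sunday is February 4 and the third is February 18.
At the standard offset (UTC−01:00), 14:15 UTC − 1h = 13:15 Galir Station standard time.
The standard-time date in Galir Station, October 9, 2023, lies within the daylight-saving period (7 October 2023 – 18 February 2024), so Galir Station is on daylight time, UTC+00:00.
14:15 UTC + 0h = 14:15 Galir Station.

14:15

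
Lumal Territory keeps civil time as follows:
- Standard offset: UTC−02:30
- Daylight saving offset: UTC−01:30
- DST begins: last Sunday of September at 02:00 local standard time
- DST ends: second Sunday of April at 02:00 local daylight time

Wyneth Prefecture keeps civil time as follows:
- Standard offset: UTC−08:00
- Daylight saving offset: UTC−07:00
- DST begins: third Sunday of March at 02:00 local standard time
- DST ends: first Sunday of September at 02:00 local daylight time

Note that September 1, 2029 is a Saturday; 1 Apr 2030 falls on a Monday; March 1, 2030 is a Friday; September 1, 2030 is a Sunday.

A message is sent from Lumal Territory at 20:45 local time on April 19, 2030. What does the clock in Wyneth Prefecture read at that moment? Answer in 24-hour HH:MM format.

16:15

1 September 2029 is a Saturday, so Sundays fall on 2, 9, 16, 23, 30; the last is September 30.
1 April 2030 is a Monday, so the first Sunday is April 7 and the second is April 14.
April 19, 2030 does not fall between 30 September 2029 and 14 April 2030, so daylight saving is not in effect and Lumal Territory is at UTC−02:30.
20:45 Lumal Territory + 2h30m = 23:15 UTC.
1 March 2030 is a Friday, so the first Sunday is March 3 and the third is March 17.
1 September 2030 is a Sunday, so the first Sunday is September 1.
At the standard offset (UTC−08:00), 23:15 UTC − 8h = 15:15 Wyneth Prefecture standard time.
Daylight saving runs 17 March – 1 September; the standard-time date in Wyneth Prefecture, April 19, 2030, is inside that window, so Wyneth Prefecture is at UTC−07:00.
23:15 UTC − 7h = 16:15 Wyneth Prefecture.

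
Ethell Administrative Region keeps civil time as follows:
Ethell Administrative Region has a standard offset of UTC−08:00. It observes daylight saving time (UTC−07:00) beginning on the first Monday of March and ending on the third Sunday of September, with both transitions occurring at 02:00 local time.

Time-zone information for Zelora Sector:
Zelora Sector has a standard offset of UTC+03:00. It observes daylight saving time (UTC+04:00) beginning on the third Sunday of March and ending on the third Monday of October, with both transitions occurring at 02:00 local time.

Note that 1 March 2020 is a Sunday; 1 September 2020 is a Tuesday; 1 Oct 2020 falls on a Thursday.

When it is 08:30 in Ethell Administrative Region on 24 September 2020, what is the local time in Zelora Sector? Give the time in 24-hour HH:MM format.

20:30

1 March 2020 is a Sunday, so the first Monday is March 2.
1 September 2020 is a Tuesday, so the first Sunday is September 6 and the third is September 20.
24 September 2020 is outside the daylight-saving period (2 March – 20 September), so Ethell Administrative Region is on standard time, UTC−08:00.
08:30 Ethell Administrative Region + 8h = 16:30 UTC.
1 March 2020 is a Sunday, so the first Sunday is March 1 and the third is March 15.
1 October 2020 is a Thursday, so the first Monday is October 5 and the third is October 19.
At the standard offset (UTC+03:00), 16:30 UTC + 3h = 19:30 Zelora Sector standard time.
Daylight saving runs 15 March – 19 October; the standard-time date in Zelora Sector, 24 September 2020, is inside that window, so Zelora Sector is at UTC+04:00.
16:30 UTC + 4h = 20:30 Zelora Sector.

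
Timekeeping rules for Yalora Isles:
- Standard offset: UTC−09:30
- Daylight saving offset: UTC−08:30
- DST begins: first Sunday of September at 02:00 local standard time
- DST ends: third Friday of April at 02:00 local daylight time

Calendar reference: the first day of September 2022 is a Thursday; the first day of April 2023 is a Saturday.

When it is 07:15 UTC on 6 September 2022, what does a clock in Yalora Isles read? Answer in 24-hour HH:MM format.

22:45

1 September 2022 is a Thursday, so the first Sunday is September 4.
1 April 2023 is a Saturday, so the first Friday is April 7 and the third is April 21.
At the standard offset (UTC−09:30), 07:15 UTC − 9h30m = 21:45 Yalora Isles standard time (rolling into the previous day, 5 September 2022).
The standard-time date in Yalora Isles, 5 September 2022, falls between 4 September 2022 and 21 April 2023, so daylight saving is in effect and Yalora Isles is at UTC−08:30.
07:15 UTC − 8h30m = 22:45 local (rolling into the previous day, 5 September 2022).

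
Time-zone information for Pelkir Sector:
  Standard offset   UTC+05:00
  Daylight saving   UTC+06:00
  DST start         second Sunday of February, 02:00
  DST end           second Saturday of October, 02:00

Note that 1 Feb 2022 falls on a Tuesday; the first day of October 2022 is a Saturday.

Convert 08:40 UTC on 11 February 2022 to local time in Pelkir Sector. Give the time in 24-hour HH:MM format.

1 February 2022 is a Tuesday, so the first Sunday is February 6 and the second is February 13.
1 October 2022 is a Saturday, so the first Saturday is October 1 and the second is October 8.
At the standard offset (UTC+05:00), 08:40 UTC + 5h = 13:40 Pelkir Sector standard time.
Daylight saving runs 13 February – 8 October; the standard-time date in Pelkir Sector, 11 February 2022, is outside that window, so Pelkir Sector is on standard time at UTC+05:00.
08:40 UTC + 5h = 13:40 local.

13:40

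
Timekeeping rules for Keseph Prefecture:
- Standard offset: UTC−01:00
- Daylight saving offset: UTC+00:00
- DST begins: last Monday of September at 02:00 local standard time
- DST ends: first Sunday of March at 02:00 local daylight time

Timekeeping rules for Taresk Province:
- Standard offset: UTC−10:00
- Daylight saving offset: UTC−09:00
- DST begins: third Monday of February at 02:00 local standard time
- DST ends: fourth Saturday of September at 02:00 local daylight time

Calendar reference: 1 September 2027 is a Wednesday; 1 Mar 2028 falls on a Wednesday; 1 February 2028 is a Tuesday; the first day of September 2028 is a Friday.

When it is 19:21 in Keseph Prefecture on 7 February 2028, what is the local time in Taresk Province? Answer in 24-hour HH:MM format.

09:21

1 September 2027 is a Wednesday, so Mondays fall on 6, 13, 20, 27; the last is September 27.
1 March 2028 is a Wednesday, so the first Sunday is March 5.
Daylight saving runs 27 September 2027 – 5 March 2028; 7 February 2028 is inside that window, so Keseph Prefecture is at UTC+00:00.
19:21 Keseph Prefecture − 0h = 19:21 UTC.
1 February 2028 is a Tuesday, so the first Monday is February 7 and the third is February 21.
1 September 2028 is a Friday, so the first Saturday is September 2 and the fourth is September 23.
At the standard offset (UTC−10:00), 19:21 UTC − 10h = 09:21 Taresk Province standard time.
Daylight saving runs 21 February – 23 September; the standard-time date in Taresk Province, 7 February 2028, is outside that window, so Taresk Province is on standard time at UTC−10:00.
19:21 UTC − 10h = 09:21 Taresk Province.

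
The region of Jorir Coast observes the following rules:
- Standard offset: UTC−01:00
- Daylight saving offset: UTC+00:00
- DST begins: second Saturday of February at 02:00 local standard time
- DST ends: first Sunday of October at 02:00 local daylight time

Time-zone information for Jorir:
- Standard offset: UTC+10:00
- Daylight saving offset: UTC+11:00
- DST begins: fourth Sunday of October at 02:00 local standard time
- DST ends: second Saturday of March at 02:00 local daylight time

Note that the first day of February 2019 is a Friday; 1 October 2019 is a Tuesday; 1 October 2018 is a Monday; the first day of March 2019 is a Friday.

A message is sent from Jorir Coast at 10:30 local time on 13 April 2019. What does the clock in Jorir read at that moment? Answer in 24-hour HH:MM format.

20:30

1 February 2019 is a Friday, so the first Saturday is February 2 and the second is February 9.
1 October 2019 is a Tuesday, so the first Sunday is October 6.
13 April 2019 falls between 9 February and 6 October, so daylight saving is in effect and Jorir Coast is at UTC+00:00.
10:30 Jorir Coast − 0h = 10:30 UTC.
1 October 2018 is a Monday, so the first Sunday is October 7 and the fourth is October 28.
1 March 2019 is a Friday, so the first Saturday is March 2 and the second is March 9.
At the standard offset (UTC+10:00), 10:30 UTC + 10h = 20:30 Jorir standard time.
Daylight saving runs 28 October 2018 – 9 March 2019; the standard-time date in Jorir, 13 April 2019, is outside that window, so Jorir is on standard time at UTC+10:00.
10:30 UTC + 10h = 20:30 Jorir.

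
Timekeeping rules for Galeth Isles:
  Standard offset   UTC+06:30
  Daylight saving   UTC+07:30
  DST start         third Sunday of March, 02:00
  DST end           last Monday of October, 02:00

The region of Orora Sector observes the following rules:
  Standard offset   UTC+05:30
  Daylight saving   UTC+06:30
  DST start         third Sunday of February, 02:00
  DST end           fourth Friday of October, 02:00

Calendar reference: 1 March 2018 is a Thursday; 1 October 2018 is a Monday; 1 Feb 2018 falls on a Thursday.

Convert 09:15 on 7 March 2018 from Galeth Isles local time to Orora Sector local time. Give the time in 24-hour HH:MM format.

1 March 2018 is a Thursday, so the first Sunday is March 4 and the third is March 18.
1 October 2018 is a Monday, so Mondays fall on 1, 8, 15, 22, 29; the last is October 29.
7 March 2018 is outside the daylight-saving period (18 March – 29 October), so Galeth Isles is on standard time, UTC+06:30.
09:15 Galeth Isles − 6h30m = 02:45 UTC.
1 February 2018 is a Thursday, so the first Sunday is February 4 and the third is February 18.
1 October 2018 is a Monday, so the first Friday is October 5 and the fourth is October 26.
At the standard offset (UTC+05:30), 02:45 UTC + 5h30m = 08:15 Orora Sector standard time.
The standard-time date in Orora Sector, 7 March 2018, lies within the daylight-saving period (18 February – 26 October), so Orora Sector is on daylight time, UTC+06:30.
02:45 UTC + 6h30m = 09:15 Orora Sector.

09:15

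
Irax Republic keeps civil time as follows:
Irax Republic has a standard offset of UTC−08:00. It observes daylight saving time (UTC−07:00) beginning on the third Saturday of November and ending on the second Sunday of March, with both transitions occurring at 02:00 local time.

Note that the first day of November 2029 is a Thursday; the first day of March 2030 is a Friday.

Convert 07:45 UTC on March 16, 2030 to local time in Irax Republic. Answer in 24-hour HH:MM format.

23:45

1 November 2029 is a Thursday, so the first Saturday is November 3 and the third is November 17.
1 March 2030 is a Friday, so the first Sunday is March 3 and the second is March 10.
At the standard offset (UTC−08:00), 07:45 UTC − 8h = 23:45 Irax Republic standard time (rolling into the previous day, 15 March 2030).
The standard-time date in Irax Republic, March 15, 2030, does not fall between 17 November 2029 and 10 March 2030, so daylight saving is not in effect and Irax Republic is at UTC−08:00.
07:45 UTC − 8h = 23:45 local (rolling into the previous day, 15 March 2030).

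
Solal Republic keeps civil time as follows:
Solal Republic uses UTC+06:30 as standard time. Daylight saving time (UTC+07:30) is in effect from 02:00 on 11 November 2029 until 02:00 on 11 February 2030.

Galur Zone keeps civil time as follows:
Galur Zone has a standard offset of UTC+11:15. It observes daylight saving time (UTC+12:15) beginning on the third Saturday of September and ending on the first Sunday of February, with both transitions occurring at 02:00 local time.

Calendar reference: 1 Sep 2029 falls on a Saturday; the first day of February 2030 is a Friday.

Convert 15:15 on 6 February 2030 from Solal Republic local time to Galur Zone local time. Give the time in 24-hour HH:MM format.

Daylight saving runs 11 November 2029 – 11 February 2030; 6 February 2030 is inside that window, so Solal Republic is at UTC+07:30.
15:15 Solal Republic − 7h30m = 07:45 UTC.
1 September 2029 is a Saturday, so the first Saturday is September 1 and the third is September 15.
1 February 2030 is a Friday, so the first Sunday is February 3.
At the standard offset (UTC+11:15), 07:45 UTC + 11h15m = 19:00 Galur Zone standard time.
The standard-time date in Galur Zone, 6 February 2030, is outside the daylight-saving period (15 September 2029 – 3 February 2030), so Galur Zone is on standard time, UTC+11:15.
07:45 UTC + 11h15m = 19:00 Galur Zone.

19:00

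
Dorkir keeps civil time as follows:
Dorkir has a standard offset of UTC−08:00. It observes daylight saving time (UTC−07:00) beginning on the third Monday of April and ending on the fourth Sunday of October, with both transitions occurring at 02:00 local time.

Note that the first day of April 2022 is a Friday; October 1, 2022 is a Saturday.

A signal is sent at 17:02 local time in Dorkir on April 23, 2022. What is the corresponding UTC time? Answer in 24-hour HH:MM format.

1 April 2022 is a Friday, so the first Monday is April 4 and the third is April 18.
1 October 2022 is a Saturday, so the first Sunday is October 2 and the fourth is October 23.
Daylight saving runs 18 April – 23 October; April 23, 2022 is inside that window, so Dorkir is at UTC−07:00.
17:02 local + 7h = 00:02 UTC (rolling into the next day, 24 April 2022).

00:02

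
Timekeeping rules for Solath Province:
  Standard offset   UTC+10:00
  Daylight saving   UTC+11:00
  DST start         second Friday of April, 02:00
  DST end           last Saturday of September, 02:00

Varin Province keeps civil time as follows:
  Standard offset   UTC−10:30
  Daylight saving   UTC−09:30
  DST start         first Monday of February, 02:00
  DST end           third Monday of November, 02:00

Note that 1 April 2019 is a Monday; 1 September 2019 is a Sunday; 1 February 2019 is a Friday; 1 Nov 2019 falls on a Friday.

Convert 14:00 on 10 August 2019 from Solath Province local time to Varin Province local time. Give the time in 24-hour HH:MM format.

1 April 2019 is a Monday, so the first Friday is April 5 and the second is April 12.
1 September 2019 is a Sunday, so Saturdays fall on 7, 14, 21, 28; the last is September 28.
10 August 2019 lies within the daylight-saving period (12 April – 28 September), so Solath Province is on daylight time, UTC+11:00.
14:00 Solath Province − 11h = 03:00 UTC.
1 February 2019 is a Friday, so the first Monday is February 4.
1 November 2019 is a Friday, so the first Monday is November 4 and the third is November 18.
At the standard offset (UTC−10:30), 03:00 UTC − 10h30m = 16:30 Varin Province standard time (rolling into the previous day, 9 August 2019).
Daylight saving runs 4 February – 18 November; the standard-time date in Varin Province, 9 August 2019, is inside that window, so Varin Province is at UTC−09:30.
03:00 UTC − 9h30m = 17:30 Varin Province (rolling into the previous day, 9 August 2019).

17:30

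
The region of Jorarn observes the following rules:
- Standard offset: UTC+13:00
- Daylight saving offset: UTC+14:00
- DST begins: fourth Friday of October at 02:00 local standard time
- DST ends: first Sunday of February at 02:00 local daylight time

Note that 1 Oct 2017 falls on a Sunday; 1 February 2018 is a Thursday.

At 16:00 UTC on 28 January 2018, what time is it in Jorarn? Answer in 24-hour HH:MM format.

1 October 2017 is a Sunday, so the first Friday is October 6 and the fourth is October 27.
1 February 2018 is a Thursday, so the first Sunday is February 4.
At the standard offset (UTC+13:00), 16:00 UTC + 13h = 05:00 Jorarn standard time (rolling into the next day, 29 January 2018).
The standard-time date in Jorarn, 29 January 2018, falls between 27 October 2017 and 4 February 2018, so daylight saving is in effect and Jorarn is at UTC+14:00.
16:00 UTC + 14h = 06:00 local (rolling into the next day, 29 January 2018).

06:00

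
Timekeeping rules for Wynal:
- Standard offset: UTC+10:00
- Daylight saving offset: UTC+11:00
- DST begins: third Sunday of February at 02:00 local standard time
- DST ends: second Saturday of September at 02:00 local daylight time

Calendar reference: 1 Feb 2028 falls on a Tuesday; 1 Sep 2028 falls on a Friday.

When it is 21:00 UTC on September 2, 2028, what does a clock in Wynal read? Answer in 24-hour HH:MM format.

1 February 2028 is a Tuesday, so the first Sunday is February 6 and the third is February 20.
1 September 2028 is a Friday, so the first Saturday is September 2 and the second is September 9.
At the standard offset (UTC+10:00), 21:00 UTC + 10h = 07:00 Wynal standard time (rolling into the next day, 3 September 2028).
The standard-time date in Wynal, September 3, 2028, lies within the daylight-saving period (20 February – 9 September), so Wynal is on daylight time, UTC+11:00.
21:00 UTC + 11h = 08:00 local (rolling into the next day, 3 September 2028).

08:00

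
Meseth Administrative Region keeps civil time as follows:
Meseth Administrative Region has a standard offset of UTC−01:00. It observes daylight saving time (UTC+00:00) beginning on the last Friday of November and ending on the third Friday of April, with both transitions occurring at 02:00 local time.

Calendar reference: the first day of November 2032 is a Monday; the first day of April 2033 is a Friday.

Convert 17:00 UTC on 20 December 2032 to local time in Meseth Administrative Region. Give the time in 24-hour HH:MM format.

1 November 2032 is a Monday, so Fridays fall on 5, 12, 19, 26; the last is November 26.
1 April 2033 is a Friday, so the first Friday is April 1 and the third is April 15.
At the standard offset (UTC−01:00), 17:00 UTC − 1h = 16:00 Meseth Administrative Region standard time.
Daylight saving runs 26 November 2032 – 15 April 2033; the standard-time date in Meseth Administrative Region, 20 December 2032, is inside that window, so Meseth Administrative Region is at UTC+00:00.
17:00 UTC + 0h = 17:00 local.

17:00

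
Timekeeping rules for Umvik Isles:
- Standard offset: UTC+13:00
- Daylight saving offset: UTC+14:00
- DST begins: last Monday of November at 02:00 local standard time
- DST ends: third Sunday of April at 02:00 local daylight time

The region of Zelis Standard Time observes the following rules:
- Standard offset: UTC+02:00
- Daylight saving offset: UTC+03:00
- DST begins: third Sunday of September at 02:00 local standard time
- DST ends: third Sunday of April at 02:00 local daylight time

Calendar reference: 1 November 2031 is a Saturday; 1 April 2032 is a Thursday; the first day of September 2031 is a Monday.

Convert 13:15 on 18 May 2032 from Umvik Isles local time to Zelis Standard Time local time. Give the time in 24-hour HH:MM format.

1 November 2031 is a Saturday, so Mondays fall on 3, 10, 17, 24; the last is November 24.
1 April 2032 is a Thursday, so the first Sunday is April 4 and the third is April 18.
18 May 2032 is outside the daylight-saving period (24 November 2031 – 18 April 2032), so Umvik Isles is on standard time, UTC+13:00.
13:15 Umvik Isles − 13h = 00:15 UTC.
1 September 2031 is a Monday, so the first Sunday is September 7 and the third is September 21.
1 April 2032 is a Thursday, so the first Sunday is April 4 and the third is April 18.
At the standard offset (UTC+02:00), 00:15 UTC + 2h = 02:15 Zelis Standard Time standard time.
The standard-time date in Zelis Standard Time, 18 May 2032, does not fall between 21 September 2031 and 18 April 2032, so daylight saving is not in effect and Zelis Standard Time is at UTC+02:00.
00:15 UTC + 2h = 02:15 Zelis Standard Time.

02:15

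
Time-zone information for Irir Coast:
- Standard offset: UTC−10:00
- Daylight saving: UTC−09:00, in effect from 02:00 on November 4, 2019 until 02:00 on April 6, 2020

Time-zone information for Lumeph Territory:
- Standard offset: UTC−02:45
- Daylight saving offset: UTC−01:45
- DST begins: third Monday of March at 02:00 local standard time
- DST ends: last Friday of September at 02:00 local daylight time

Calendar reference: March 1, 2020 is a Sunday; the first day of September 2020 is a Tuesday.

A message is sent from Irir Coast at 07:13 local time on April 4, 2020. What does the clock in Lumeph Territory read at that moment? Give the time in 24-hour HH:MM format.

Daylight saving runs 4 November 2019 – 6 April 2020; April 4, 2020 is inside that window, so Irir Coast is at UTC−09:00.
07:13 Irir Coast + 9h = 16:13 UTC.
1 March 2020 is a Sunday, so the first Monday is March 2 and the third is March 16.
1 September 2020 is a Tuesday, so Fridays fall on 4, 11, 18, 25; the last is September 25.
At the standard offset (UTC−02:45), 16:13 UTC − 2h45m = 13:28 Lumeph Territory standard time.
Daylight saving runs 16 March – 25 September; the standard-time date in Lumeph Territory, April 4, 2020, is inside that window, so Lumeph Territory is at UTC−01:45.
16:13 UTC − 1h45m = 14:28 Lumeph Territory.

14:28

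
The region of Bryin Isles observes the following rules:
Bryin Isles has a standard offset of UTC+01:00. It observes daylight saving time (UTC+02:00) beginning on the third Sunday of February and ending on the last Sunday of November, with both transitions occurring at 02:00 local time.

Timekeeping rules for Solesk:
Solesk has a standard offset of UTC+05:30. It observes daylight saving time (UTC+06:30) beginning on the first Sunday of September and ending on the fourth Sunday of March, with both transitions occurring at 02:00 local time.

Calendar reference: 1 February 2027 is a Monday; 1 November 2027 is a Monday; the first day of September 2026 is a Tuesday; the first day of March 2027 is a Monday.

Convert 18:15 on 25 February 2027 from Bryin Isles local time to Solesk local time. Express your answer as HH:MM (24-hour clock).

22:45

1 February 2027 is a Monday, so the first Sunday is February 7 and the third is February 21.
1 November 2027 is a Monday, so Sundays fall on 7, 14, 21, 28; the last is November 28.
Daylight saving runs 21 February – 28 November; 25 February 2027 is inside that window, so Bryin Isles is at UTC+02:00.
18:15 Bryin Isles − 2h = 16:15 UTC.
1 September 2026 is a Tuesday, so the first Sunday is September 6.
1 March 2027 is a Monday, so the first Sunday is March 7 and the fourth is March 28.
At the standard offset (UTC+05:30), 16:15 UTC + 5h30m = 21:45 Solesk standard time.
The standard-time date in Solesk, 25 February 2027, falls between 6 September 2026 and 28 March 2027, so daylight saving is in effect and Solesk is at UTC+06:30.
16:15 UTC + 6h30m = 22:45 Solesk.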